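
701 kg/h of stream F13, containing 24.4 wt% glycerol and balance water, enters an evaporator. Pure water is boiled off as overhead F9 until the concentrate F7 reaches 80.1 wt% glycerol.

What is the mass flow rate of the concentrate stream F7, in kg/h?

glycerol is conserved: 701×0.244 = 171.04 kg/h all reports to the concentrate.
Concentrate = 171.04/(target fraction) = 213.54 kg/h.

213.5 kg/h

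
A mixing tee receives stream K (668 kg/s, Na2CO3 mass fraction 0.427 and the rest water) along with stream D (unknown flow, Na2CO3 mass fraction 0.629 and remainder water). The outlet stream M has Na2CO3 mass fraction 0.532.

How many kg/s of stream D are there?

723.1 kg/s

Let D be the unknown flow. Total out = 668 + D.
Na2CO3 balance: 285.24 + 0.629·D = 0.532·(668 + D)
(0.629 − 0.532)·D = 0.532×668 − 285.24 = 70.14
D = 70.14 / 0.097 = 723.09 kg/s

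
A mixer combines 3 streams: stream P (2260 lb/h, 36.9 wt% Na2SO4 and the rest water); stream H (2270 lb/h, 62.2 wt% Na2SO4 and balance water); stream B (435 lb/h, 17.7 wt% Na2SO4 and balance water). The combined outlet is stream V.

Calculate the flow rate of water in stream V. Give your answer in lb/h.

water out = water in = 2260×0.631 + 2270×0.378 + 435×0.823 = 2642.1 lb/h.

2642 lb/h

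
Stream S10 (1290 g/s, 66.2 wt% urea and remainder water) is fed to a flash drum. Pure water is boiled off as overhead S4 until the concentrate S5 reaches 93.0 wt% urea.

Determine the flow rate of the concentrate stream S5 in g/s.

urea is conserved: 1290×0.662 = 853.98 g/s all reports to the concentrate.
Concentrate = 853.98/(target fraction) = 918.26 g/s.

918.3 g/s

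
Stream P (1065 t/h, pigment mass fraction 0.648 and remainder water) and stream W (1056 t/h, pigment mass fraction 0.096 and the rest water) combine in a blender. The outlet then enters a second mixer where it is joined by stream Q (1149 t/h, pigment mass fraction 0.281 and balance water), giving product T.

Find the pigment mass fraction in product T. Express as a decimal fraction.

0.341

Overall, product flow = 3270 t/h.
pigment in = 1065×0.648 + 1056×0.096 + 1149×0.281 = 1114.4 t/h.
pigment fraction in T = 0.341.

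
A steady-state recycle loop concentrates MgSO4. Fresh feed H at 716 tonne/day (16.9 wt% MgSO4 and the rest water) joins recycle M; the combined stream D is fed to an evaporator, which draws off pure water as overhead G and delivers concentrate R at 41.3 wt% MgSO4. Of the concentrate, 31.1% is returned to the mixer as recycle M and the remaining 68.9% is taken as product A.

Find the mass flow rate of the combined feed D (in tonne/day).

848.2 tonne/day

Overall MgSO4 balance (none leaves overhead): MgSO4 in fresh feed = MgSO4 in product, i.e. 716×0.169 = (1−0.311)·R·0.413.
R = 121/(0.413×0.689) = 425.24 tonne/day.
Recycle M = 0.311×425.24 = 132.25 tonne/day.
Combined feed D = 716 + 132.25 = 848.25 tonne/day.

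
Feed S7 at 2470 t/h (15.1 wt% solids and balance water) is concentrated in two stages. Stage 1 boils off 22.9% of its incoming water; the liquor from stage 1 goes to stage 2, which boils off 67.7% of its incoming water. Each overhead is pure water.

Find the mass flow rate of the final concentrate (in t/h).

water in feed = 2470×0.849 = 2097 t/h.
After stage 1: water left = (1−0.229)×2097 = 1616.8; stream total = 1989.8 t/h.
After stage 2: water left = (1−0.677)×1616.8 = 522.23; final concentrate = 895.2 t/h.

895.2 t/h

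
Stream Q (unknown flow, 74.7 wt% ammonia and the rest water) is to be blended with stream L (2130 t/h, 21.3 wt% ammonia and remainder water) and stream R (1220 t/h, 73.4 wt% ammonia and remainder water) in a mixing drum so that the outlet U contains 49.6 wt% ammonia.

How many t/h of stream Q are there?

Let Q be the unknown flow. Total out = 3350 + Q.
ammonia balance: 1349.2 + 0.747·Q = 0.496·(3350 + Q)
(0.747 − 0.496)·Q = 0.496×3350 − 1349.2 = 312.43
Q = 312.43 / 0.251 = 1244.7 t/h

1245 t/h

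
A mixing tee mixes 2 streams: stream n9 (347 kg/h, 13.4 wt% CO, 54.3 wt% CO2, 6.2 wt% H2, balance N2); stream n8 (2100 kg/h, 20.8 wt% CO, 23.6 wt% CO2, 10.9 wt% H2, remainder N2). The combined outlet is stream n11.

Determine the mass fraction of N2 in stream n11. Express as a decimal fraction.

0.421

Total flow out = 347 + 2100 = 2447 kg/h.
N2 in = 347×0.261 + 2100×0.447 = 1029.3 kg/h.
N2 mass fraction in n11 = 1029.3/2447 = 0.421.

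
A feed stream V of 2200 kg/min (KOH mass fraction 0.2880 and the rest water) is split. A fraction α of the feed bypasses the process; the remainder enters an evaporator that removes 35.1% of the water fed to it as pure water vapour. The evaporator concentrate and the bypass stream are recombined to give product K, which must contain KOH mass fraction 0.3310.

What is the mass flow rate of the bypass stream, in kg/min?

1056 kg/min

All 2200×0.288 = 633.6 kg/min of KOH reaches K, so K = 633.6/0.331 = 1914.2 kg/min and vapour = 285.8 kg/min.
The evaporator receives (1−α)·2200 of feed at 0.712 water and removes 0.351 of that water:
0.351×0.712×(1−α)×2200 = 285.8
(1−α) = 285.8/549.81 = 0.5198;  α = 0.4802.
Bypass flow = 0.4802×2200 = 1056.4 kg/min.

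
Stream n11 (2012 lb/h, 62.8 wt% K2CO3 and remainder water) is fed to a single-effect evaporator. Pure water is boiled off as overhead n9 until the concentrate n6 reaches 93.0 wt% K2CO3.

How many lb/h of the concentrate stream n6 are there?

K2CO3 is conserved: 2012×0.628 = 1263.5 lb/h all reports to the concentrate.
Concentrate = 1263.5/(target fraction) = 1358.6 lb/h.

1359 lb/h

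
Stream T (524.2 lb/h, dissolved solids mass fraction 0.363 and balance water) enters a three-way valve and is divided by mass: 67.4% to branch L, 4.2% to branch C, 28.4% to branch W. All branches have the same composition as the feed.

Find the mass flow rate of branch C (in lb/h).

Branch C flow = 0.042×524.2 = 22.016 lb/h.

22.02 lb/h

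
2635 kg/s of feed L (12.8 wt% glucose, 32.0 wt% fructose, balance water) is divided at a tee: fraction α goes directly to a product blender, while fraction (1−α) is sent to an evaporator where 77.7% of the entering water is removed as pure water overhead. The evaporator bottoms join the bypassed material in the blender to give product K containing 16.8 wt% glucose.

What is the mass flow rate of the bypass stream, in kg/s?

1172 kg/s

All 2635×0.128 = 337.28 kg/s of glucose reaches K, so K = 337.28/0.168 = 2007.6 kg/s and vapour = 627.38 kg/s.
The evaporator receives (1−α)·2635 of feed at 0.552 water and removes 0.777 of that water:
0.777×0.552×(1−α)×2635 = 627.38
(1−α) = 627.38/1130.2 = 0.5551;  α = 0.4449.
Bypass flow = 0.4449×2635 = 1172.2 kg/s.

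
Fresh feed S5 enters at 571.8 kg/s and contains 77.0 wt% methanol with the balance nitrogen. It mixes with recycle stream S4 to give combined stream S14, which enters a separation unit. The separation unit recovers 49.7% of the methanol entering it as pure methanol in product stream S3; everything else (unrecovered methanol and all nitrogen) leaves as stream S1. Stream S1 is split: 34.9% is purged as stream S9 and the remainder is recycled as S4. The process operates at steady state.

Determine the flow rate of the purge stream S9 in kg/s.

nitrogen enters only via S5 and leaves only via the purge: 571.8×0.230 = 0.349×(nitrogen in S1), and the separation unit passes all nitrogen, so nitrogen in S14 = nitrogen in S1 = 376.83 kg/s.
methanol in S14: m_A = 571.8×0.770 + (1−0.349)·(1−0.497)·m_A, so m_A = 440.29/0.6725 = 654.65 kg/s.
S1 = (1−0.497)×654.65 + 376.83 = 706.12 kg/s.
Purge S9 = 0.349×706.12 = 246.44 kg/s.

246.4 kg/s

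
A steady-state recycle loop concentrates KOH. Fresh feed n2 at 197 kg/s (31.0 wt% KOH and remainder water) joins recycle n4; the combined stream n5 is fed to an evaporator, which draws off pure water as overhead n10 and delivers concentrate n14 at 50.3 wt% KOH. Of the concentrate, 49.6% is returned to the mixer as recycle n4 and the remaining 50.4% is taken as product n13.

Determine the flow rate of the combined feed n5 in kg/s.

Overall KOH balance (none leaves overhead): KOH in fresh feed = KOH in product, i.e. 197×0.310 = (1−0.496)·n14·0.503.
n14 = 61.07/(0.503×0.504) = 240.9 kg/s.
Recycle n4 = 0.496×240.9 = 119.48 kg/s.
Combined feed n5 = 197 + 119.48 = 316.48 kg/s.

316.5 kg/s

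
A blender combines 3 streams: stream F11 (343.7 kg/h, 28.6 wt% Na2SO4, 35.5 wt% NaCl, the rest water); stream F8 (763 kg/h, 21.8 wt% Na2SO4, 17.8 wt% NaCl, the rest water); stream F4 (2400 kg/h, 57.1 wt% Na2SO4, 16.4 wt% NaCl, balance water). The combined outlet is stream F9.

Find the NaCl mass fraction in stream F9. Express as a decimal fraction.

Total flow out = 343.7 + 763 + 2400 = 3506.7 kg/h.
NaCl in = 343.7×0.355 + 763×0.178 + 2400×0.164 = 651.43 kg/h.
NaCl mass fraction in F9 = 651.43/3506.7 = 0.1858.

0.1858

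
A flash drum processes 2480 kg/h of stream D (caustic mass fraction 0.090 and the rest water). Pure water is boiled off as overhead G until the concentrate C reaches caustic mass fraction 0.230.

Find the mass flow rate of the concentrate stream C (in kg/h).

970.4 kg/h

caustic is conserved: 2480×0.090 = 223.2 kg/h all reports to the concentrate.
Concentrate = 223.2/(target fraction) = 970.43 kg/h.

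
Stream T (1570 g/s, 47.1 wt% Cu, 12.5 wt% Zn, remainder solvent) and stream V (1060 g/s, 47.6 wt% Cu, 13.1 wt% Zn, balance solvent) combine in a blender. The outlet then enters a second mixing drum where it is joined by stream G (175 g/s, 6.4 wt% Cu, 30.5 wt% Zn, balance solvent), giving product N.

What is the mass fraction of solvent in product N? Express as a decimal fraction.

Overall, product flow = 2805 g/s.
solvent in = 1570×0.404 + 1060×0.393 + 175×0.631 = 1161.3 g/s.
solvent fraction in N = 0.414.

0.414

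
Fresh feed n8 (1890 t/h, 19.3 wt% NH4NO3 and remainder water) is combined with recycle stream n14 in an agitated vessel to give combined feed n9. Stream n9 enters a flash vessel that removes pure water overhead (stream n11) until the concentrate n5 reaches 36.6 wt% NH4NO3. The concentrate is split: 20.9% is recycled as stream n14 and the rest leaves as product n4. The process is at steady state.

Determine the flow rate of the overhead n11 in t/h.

Overall NH4NO3 balance (none leaves overhead): NH4NO3 in fresh feed = NH4NO3 in product, i.e. 1890×0.193 = (1−0.209)·n5·0.366.
n5 = 364.77/(0.366×0.791) = 1260 t/h.
Recycle n14 = 0.209×1260 = 263.33 t/h.
Combined feed n9 = 1890 + 263.33 = 2153.3 t/h.
Overhead n11 = n9 − n5 = 2153.3 − 1260 = 893.36 t/h.

893.4 t/h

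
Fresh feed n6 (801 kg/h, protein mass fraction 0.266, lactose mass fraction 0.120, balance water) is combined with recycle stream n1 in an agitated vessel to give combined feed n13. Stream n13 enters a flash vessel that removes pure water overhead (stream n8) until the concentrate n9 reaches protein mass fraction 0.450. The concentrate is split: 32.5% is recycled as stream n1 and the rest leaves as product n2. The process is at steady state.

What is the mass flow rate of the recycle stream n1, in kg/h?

228 kg/h

Overall protein balance (none leaves overhead): protein in fresh feed = protein in product, i.e. 801×0.266 = (1−0.325)·n9·0.450.
n9 = 213.07/(0.450×0.675) = 701.45 kg/h.
Recycle n1 = 0.325×701.45 = 227.97 kg/h.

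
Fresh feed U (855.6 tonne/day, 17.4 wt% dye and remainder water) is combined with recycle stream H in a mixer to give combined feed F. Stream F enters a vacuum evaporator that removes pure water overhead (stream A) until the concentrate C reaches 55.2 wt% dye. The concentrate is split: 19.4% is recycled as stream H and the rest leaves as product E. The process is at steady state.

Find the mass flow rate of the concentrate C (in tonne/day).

Overall dye balance (none leaves overhead): dye in fresh feed = dye in product, i.e. 855.6×0.174 = (1−0.194)·C·0.552.
C = 148.87/(0.552×0.806) = 334.62 tonne/day.

334.6 tonne/day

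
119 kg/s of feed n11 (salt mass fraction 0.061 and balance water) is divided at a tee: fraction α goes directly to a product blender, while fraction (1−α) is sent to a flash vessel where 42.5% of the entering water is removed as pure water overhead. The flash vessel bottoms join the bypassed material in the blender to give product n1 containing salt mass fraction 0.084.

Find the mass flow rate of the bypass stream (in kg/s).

37.35 kg/s

All 119×0.061 = 7.259 kg/s of salt reaches n1, so n1 = 7.259/0.084 = 86.417 kg/s and vapour = 32.583 kg/s.
The evaporator receives (1−α)·119 of feed at 0.939 water and removes 0.425 of that water:
0.425×0.939×(1−α)×119 = 32.583
(1−α) = 32.583/47.49 = 0.6861;  α = 0.3139.
Bypass flow = 0.3139×119 = 37.353 kg/s.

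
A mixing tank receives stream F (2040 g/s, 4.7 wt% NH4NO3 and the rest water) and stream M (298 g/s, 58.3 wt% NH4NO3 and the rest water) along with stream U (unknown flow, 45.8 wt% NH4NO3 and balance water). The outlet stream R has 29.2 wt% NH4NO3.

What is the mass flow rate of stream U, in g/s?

2488 g/s

Let U be the unknown flow. Total out = 2338 + U.
NH4NO3 balance: 269.61 + 0.458·U = 0.292·(2338 + U)
(0.458 − 0.292)·U = 0.292×2338 − 269.61 = 413.08
U = 413.08 / 0.166 = 2488.4 g/s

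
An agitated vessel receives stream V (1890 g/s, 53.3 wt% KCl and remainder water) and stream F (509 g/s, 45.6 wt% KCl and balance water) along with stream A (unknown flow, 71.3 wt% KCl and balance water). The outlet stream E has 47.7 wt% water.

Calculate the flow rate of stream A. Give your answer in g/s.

Let A be the unknown flow. Total out = 2399 + A.
water balance: 1159.5 + 0.287·A = 0.477·(2399 + A)
(0.287 − 0.477)·A = 0.477×2399 − 1159.5 = -15.203
A = -15.203 / -0.190 = 80.016 g/s

80.02 g/s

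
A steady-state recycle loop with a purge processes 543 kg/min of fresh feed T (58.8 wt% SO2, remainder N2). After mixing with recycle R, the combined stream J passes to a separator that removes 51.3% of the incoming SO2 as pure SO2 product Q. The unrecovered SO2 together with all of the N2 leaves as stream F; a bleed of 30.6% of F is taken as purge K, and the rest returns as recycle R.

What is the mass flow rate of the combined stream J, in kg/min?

N2 enters only via T and leaves only via the purge: 543×0.412 = 0.306×(N2 in F), and the separator passes all N2, so N2 in J = N2 in F = 731.1 kg/min.
SO2 in J: m_A = 543×0.588 + (1−0.306)·(1−0.513)·m_A, so m_A = 319.28/0.6620 = 482.29 kg/min.
J = 482.29 + 731.1 = 1213.4 kg/min.

1213 kg/min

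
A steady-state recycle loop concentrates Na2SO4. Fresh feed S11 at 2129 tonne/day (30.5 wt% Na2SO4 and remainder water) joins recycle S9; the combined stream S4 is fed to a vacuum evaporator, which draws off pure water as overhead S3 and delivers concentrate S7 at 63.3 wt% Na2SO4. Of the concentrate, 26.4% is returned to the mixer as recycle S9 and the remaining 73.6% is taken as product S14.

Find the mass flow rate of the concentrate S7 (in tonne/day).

Overall Na2SO4 balance (none leaves overhead): Na2SO4 in fresh feed = Na2SO4 in product, i.e. 2129×0.305 = (1−0.264)·S7·0.633.
S7 = 649.35/(0.633×0.736) = 1393.8 tonne/day.

1394 tonne/day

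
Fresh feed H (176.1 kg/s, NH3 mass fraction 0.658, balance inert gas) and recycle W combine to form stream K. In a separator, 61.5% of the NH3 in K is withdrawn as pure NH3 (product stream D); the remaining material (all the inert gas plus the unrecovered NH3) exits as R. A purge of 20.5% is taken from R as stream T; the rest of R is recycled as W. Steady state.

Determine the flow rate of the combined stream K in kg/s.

inert gas enters only via H and leaves only via the purge: 176.1×0.342 = 0.205×(inert gas in R), and the separator passes all inert gas, so inert gas in K = inert gas in R = 293.79 kg/s.
NH3 in K: m_A = 176.1×0.658 + (1−0.205)·(1−0.615)·m_A, so m_A = 115.87/0.6939 = 166.98 kg/s.
K = 166.98 + 293.79 = 460.77 kg/s.

460.8 kg/s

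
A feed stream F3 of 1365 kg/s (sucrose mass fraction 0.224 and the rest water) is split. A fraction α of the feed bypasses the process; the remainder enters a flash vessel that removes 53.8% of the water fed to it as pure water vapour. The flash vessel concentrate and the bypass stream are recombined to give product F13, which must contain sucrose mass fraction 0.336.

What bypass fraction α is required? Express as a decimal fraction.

All 1365×0.224 = 305.76 kg/s of sucrose reaches F13, so F13 = 305.76/0.336 = 910 kg/s and vapour = 455 kg/s.
The evaporator receives (1−α)·1365 of feed at 0.776 water and removes 0.538 of that water:
0.538×0.776×(1−α)×1365 = 455
(1−α) = 455/569.87 = 0.7984;  α = 0.2016.

0.202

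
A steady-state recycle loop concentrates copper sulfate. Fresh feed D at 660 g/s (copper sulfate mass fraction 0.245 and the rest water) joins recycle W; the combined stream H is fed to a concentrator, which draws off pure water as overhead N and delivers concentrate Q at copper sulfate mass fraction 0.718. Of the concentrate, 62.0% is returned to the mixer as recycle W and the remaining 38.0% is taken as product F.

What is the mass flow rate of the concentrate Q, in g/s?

Overall copper sulfate balance (none leaves overhead): copper sulfate in fresh feed = copper sulfate in product, i.e. 660×0.245 = (1−0.620)·Q·0.718.
Q = 161.7/(0.718×0.380) = 592.66 g/s.

592.7 g/s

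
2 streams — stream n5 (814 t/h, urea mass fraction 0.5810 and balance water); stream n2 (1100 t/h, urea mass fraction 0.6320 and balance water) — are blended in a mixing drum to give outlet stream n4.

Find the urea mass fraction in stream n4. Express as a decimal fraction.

0.6103

Total flow out = 814 + 1100 = 1914 t/h.
urea in = 814×0.581 + 1100×0.632 = 1168.1 t/h.
urea mass fraction in n4 = 1168.1/1914 = 0.6103.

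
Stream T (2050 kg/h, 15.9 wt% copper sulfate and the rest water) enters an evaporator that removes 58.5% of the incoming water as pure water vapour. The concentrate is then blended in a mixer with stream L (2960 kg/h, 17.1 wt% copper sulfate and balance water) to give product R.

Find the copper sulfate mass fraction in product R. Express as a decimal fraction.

Vapour removed = 0.585×0.841×2050 = 1008.6 kg/h; concentrate = 1041.4 kg/h.
copper sulfate reaching the mixer = 325.95 (from concentrate) + 2960×0.171 = 832.11 kg/h.
Product flow = 1041.4 + 2960 = 4001.4 kg/h; copper sulfate fraction = 0.208.

0.208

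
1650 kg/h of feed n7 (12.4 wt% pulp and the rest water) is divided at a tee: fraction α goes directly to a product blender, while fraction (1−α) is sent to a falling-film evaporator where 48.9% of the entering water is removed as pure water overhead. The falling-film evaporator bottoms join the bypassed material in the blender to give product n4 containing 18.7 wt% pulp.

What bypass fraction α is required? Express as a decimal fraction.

0.214

All 1650×0.124 = 204.6 kg/h of pulp reaches n4, so n4 = 204.6/0.187 = 1094.1 kg/h and vapour = 555.88 kg/h.
The evaporator receives (1−α)·1650 of feed at 0.876 water and removes 0.489 of that water:
0.489×0.876×(1−α)×1650 = 555.88
(1−α) = 555.88/706.8 = 0.7865;  α = 0.2135.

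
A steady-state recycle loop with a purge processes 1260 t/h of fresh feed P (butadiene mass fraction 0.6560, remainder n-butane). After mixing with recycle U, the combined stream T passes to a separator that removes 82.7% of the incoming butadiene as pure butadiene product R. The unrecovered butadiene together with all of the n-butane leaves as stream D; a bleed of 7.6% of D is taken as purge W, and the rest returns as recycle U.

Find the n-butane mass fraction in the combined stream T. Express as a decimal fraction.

0.8529

n-butane enters only via P and leaves only via the purge: 1260×0.344 = 0.076×(n-butane in D), and the separator passes all n-butane, so n-butane in T = n-butane in D = 5703.2 t/h.
butadiene in T: m_A = 1260×0.656 + (1−0.076)·(1−0.827)·m_A, so m_A = 826.56/0.8401 = 983.83 t/h.
T = 983.83 + 5703.2 = 6687 t/h.
n-butane fraction in T = 5703.2/6687 = 0.8529.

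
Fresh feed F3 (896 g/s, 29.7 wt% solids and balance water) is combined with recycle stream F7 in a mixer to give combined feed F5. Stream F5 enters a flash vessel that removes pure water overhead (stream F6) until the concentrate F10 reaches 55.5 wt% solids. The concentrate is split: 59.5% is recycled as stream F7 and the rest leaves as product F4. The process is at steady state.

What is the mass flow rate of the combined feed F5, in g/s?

Overall solids balance (none leaves overhead): solids in fresh feed = solids in product, i.e. 896×0.297 = (1−0.595)·F10·0.555.
F10 = 266.11/(0.555×0.405) = 1183.9 g/s.
Recycle F7 = 0.595×1183.9 = 704.42 g/s.
Combined feed F5 = 896 + 704.42 = 1600.4 g/s.

1600 g/s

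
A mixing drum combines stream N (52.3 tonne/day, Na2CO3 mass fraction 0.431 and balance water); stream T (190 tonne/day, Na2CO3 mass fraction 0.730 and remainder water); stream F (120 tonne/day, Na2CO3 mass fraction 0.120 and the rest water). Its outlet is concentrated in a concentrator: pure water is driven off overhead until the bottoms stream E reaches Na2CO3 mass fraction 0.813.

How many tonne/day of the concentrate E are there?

Na2CO3 entering = 52.3×0.431 + 190×0.730 + 120×0.120 = 175.64 tonne/day.
All Na2CO3 reports to E, so E = 175.64/0.813 = 216.04 tonne/day.

216 tonne/day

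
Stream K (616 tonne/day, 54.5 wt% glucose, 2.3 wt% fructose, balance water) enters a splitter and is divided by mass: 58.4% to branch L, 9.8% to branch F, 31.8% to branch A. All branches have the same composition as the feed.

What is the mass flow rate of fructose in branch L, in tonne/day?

8.274 tonne/day

Branch L total = 0.584×616 = 359.74 tonne/day.
fructose in L = 0.023×359.74 = 8.2741 tonne/day.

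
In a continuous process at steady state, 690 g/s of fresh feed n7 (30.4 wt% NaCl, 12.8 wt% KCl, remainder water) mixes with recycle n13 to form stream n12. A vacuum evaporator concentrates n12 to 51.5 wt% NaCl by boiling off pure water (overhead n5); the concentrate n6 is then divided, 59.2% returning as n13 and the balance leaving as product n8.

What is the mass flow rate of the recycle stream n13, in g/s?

Overall NaCl balance (none leaves overhead): NaCl in fresh feed = NaCl in product, i.e. 690×0.304 = (1−0.592)·n6·0.515.
n6 = 209.76/(0.515×0.408) = 998.29 g/s.
Recycle n13 = 0.592×998.29 = 590.99 g/s.

591 g/s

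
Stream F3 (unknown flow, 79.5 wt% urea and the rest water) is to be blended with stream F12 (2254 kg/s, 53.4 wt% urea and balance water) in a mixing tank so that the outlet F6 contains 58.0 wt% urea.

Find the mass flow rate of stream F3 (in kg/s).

482.3 kg/s

Let F3 be the unknown flow. Total out = 2254 + F3.
urea balance: 1203.6 + 0.795·F3 = 0.580·(2254 + F3)
(0.795 − 0.580)·F3 = 0.580×2254 − 1203.6 = 103.68
F3 = 103.68 / 0.215 = 482.25 kg/s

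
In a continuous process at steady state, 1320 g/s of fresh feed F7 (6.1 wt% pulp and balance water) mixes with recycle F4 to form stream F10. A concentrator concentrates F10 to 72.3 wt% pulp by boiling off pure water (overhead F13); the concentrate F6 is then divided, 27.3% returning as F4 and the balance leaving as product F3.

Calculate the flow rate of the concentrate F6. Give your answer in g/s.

Overall pulp balance (none leaves overhead): pulp in fresh feed = pulp in product, i.e. 1320×0.061 = (1−0.273)·F6·0.723.
F6 = 80.52/(0.723×0.727) = 153.19 g/s.

153.2 g/s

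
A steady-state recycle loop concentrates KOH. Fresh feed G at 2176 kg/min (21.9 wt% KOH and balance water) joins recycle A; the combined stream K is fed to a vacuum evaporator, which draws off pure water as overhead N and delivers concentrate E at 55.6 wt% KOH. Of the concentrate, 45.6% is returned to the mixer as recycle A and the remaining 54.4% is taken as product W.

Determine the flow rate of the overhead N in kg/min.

Overall KOH balance (none leaves overhead): KOH in fresh feed = KOH in product, i.e. 2176×0.219 = (1−0.456)·E·0.556.
E = 476.54/(0.556×0.544) = 1575.5 kg/min.
Recycle A = 0.456×1575.5 = 718.45 kg/min.
Combined feed K = 2176 + 718.45 = 2894.4 kg/min.
Overhead N = K − E = 2894.4 − 1575.5 = 1318.9 kg/min.

1319 kg/min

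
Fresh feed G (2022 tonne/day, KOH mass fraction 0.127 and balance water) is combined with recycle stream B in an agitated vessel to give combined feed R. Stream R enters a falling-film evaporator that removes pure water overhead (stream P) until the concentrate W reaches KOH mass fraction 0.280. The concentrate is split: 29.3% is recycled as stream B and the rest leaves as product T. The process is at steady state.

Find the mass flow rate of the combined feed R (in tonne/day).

2402 tonne/day

Overall KOH balance (none leaves overhead): KOH in fresh feed = KOH in product, i.e. 2022×0.127 = (1−0.293)·W·0.280.
W = 256.79/(0.280×0.707) = 1297.2 tonne/day.
Recycle B = 0.293×1297.2 = 380.08 tonne/day.
Combined feed R = 2022 + 380.08 = 2402.1 tonne/day.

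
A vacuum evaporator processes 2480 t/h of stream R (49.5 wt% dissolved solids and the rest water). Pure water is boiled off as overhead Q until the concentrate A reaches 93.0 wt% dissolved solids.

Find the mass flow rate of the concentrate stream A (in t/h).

dissolved solids is conserved: 2480×0.495 = 1227.6 t/h all reports to the concentrate.
Concentrate = 1227.6/(target fraction) = 1320 t/h.

1320 t/h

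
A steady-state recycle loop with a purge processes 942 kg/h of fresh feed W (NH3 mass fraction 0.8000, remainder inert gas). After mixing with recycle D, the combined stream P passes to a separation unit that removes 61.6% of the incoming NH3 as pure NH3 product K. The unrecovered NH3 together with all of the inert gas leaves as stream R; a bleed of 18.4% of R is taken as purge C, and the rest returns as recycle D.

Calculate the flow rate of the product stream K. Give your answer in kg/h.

676.1 kg/h

NH3 in P: m_A = 942×0.800 + (1−0.184)·(1−0.616)·m_A, so m_A = 753.6/0.6867 = 1097.5 kg/h.
Product K = 0.616×1097.5 = 676.06 kg/h.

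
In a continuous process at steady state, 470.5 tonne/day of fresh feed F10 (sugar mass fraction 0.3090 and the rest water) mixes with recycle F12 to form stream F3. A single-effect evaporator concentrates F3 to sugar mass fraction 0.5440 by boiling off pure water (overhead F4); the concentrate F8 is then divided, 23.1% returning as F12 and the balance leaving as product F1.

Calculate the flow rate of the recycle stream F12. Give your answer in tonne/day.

Overall sugar balance (none leaves overhead): sugar in fresh feed = sugar in product, i.e. 470.5×0.309 = (1−0.231)·F8·0.544.
F8 = 145.38/(0.544×0.769) = 347.53 tonne/day.
Recycle F12 = 0.231×347.53 = 80.28 tonne/day.

80.28 tonne/day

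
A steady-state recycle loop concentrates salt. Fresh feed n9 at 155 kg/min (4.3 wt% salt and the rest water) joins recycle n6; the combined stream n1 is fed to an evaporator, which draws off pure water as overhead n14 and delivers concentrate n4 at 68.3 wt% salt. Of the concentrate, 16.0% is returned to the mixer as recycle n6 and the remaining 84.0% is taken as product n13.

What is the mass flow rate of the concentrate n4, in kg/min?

Overall salt balance (none leaves overhead): salt in fresh feed = salt in product, i.e. 155×0.043 = (1−0.160)·n4·0.683.
n4 = 6.665/(0.683×0.840) = 11.617 kg/min.

11.62 kg/min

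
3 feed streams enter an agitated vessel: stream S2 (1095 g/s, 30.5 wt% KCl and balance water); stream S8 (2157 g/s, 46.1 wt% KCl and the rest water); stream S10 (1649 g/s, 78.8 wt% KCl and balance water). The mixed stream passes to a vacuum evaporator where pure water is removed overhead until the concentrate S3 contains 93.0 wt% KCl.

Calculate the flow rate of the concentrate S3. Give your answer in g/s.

KCl entering = 1095×0.305 + 2157×0.461 + 1649×0.788 = 2627.8 g/s.
All KCl reports to S3, so S3 = 2627.8/0.930 = 2825.6 g/s.

2826 g/s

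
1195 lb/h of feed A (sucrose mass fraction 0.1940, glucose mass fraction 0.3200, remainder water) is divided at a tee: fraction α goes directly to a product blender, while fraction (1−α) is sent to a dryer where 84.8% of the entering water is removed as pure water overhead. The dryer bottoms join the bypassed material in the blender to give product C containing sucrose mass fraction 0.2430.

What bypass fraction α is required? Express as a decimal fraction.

0.511

All 1195×0.194 = 231.83 lb/h of sucrose reaches C, so C = 231.83/0.243 = 954.03 lb/h and vapour = 240.97 lb/h.
The evaporator receives (1−α)·1195 of feed at 0.486 water and removes 0.848 of that water:
0.848×0.486×(1−α)×1195 = 240.97
(1−α) = 240.97/492.49 = 0.4893;  α = 0.5107.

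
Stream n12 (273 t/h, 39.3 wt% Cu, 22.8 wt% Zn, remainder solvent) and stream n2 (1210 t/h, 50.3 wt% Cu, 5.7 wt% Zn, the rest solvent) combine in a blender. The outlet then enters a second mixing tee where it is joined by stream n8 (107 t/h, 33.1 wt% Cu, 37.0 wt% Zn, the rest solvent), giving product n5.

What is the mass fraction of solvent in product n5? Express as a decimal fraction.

Overall, product flow = 1590 t/h.
solvent in = 273×0.379 + 1210×0.440 + 107×0.299 = 667.86 t/h.
solvent fraction in n5 = 0.4200.

0.4200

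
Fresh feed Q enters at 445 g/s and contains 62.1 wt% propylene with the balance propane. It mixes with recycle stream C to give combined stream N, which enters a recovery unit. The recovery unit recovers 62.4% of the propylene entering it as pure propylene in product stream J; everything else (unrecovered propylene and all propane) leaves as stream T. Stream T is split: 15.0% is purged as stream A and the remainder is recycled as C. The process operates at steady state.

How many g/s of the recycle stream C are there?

propane enters only via Q and leaves only via the purge: 445×0.379 = 0.150×(propane in T), and the recovery unit passes all propane, so propane in N = propane in T = 1124.4 g/s.
propylene in N: m_A = 445×0.621 + (1−0.150)·(1−0.624)·m_A, so m_A = 276.34/0.6804 = 406.15 g/s.
T = (1−0.624)×406.15 + 1124.4 = 1277.1 g/s.
Recycle C = (1−0.150)×1277.1 = 1085.5 g/s.

1086 g/s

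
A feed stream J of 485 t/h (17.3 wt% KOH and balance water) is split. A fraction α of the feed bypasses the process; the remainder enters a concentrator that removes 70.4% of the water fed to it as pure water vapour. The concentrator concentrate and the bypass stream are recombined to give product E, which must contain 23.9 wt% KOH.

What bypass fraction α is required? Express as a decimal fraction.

All 485×0.173 = 83.905 t/h of KOH reaches E, so E = 83.905/0.239 = 351.07 t/h and vapour = 133.93 t/h.
The evaporator receives (1−α)·485 of feed at 0.827 water and removes 0.704 of that water:
0.704×0.827×(1−α)×485 = 133.93
(1−α) = 133.93/282.37 = 0.4743;  α = 0.5257.

0.526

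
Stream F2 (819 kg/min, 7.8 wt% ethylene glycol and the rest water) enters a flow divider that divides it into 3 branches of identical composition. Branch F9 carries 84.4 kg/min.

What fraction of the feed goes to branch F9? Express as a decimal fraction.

Fraction to F9 = 84.4/819 = 0.1031.

0.103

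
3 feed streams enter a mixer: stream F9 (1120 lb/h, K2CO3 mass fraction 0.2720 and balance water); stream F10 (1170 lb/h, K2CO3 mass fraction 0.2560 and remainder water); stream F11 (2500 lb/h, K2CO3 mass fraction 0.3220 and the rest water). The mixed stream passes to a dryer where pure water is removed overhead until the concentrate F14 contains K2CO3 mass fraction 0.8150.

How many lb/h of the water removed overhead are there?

3061 lb/h

K2CO3 entering = 1120×0.272 + 1170×0.256 + 2500×0.322 = 1409.2 lb/h.
All K2CO3 reports to F14, so F14 = 1409.2/0.815 = 1729 lb/h.
Total feed = 4790 lb/h; overhead = 4790 − 1729 = 3061 lb/h.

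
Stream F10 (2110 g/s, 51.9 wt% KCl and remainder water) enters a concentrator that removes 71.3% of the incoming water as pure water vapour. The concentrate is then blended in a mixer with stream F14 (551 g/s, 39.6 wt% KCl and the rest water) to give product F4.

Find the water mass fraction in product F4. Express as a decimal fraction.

0.3221

Vapour removed = 0.713×0.481×2110 = 723.63 g/s; concentrate = 1386.4 g/s.
water reaching the mixer = 291.28 (from concentrate) + 551×0.604 = 624.08 g/s.
Product flow = 1386.4 + 551 = 1937.4 g/s; water fraction = 0.3221.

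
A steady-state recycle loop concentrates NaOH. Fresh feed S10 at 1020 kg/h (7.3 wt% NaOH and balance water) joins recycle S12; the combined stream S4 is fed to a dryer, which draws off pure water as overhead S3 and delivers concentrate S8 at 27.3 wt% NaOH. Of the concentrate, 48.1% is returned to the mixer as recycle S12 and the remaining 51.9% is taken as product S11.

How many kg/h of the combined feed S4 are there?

Overall NaOH balance (none leaves overhead): NaOH in fresh feed = NaOH in product, i.e. 1020×0.073 = (1−0.481)·S8·0.273.
S8 = 74.46/(0.273×0.519) = 525.52 kg/h.
Recycle S12 = 0.481×525.52 = 252.78 kg/h.
Combined feed S4 = 1020 + 252.78 = 1272.8 kg/h.

1273 kg/h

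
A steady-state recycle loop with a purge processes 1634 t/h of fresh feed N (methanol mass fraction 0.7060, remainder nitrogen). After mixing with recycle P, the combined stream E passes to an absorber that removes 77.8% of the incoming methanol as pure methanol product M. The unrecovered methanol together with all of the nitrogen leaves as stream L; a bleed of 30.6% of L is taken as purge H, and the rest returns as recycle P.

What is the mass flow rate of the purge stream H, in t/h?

nitrogen enters only via N and leaves only via the purge: 1634×0.294 = 0.306×(nitrogen in L), and the absorber passes all nitrogen, so nitrogen in E = nitrogen in L = 1569.9 t/h.
methanol in E: m_A = 1634×0.706 + (1−0.306)·(1−0.778)·m_A, so m_A = 1153.6/0.8459 = 1363.7 t/h.
L = (1−0.778)×1363.7 + 1569.9 = 1872.7 t/h.
Purge H = 0.306×1872.7 = 573.04 t/h.

573 t/h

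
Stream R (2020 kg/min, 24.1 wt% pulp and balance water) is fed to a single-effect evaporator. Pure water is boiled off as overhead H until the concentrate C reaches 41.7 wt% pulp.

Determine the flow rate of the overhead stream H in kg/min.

pulp is conserved: 2020×0.241 = 486.82 kg/min all reports to the concentrate.
Concentrate = 486.82/(target fraction) = 1167.4 kg/min.
Overhead = 2020 − 1167.4 = 852.57 kg/min.

852.6 kg/min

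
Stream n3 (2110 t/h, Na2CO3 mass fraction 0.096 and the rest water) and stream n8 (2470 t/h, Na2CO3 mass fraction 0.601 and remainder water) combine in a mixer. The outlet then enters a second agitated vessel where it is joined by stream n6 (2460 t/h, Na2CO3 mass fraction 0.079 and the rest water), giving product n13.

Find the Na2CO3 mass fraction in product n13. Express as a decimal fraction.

0.267

Overall, product flow = 7040 t/h.
Na2CO3 in = 2110×0.096 + 2470×0.601 + 2460×0.079 = 1881.4 t/h.
Na2CO3 fraction in n13 = 0.267.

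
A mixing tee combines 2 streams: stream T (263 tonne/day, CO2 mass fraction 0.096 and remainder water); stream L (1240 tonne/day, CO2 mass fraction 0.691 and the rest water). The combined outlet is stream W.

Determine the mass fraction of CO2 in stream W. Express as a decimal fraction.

0.587

Total flow out = 263 + 1240 = 1503 tonne/day.
CO2 in = 263×0.096 + 1240×0.691 = 882.09 tonne/day.
CO2 mass fraction in W = 882.09/1503 = 0.587.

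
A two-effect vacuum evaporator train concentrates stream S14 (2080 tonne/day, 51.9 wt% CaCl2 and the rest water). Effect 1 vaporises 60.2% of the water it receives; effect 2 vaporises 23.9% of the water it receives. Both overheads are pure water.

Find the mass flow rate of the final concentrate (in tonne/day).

water in feed = 2080×0.481 = 1000.5 tonne/day.
After stage 1: water left = (1−0.602)×1000.5 = 398.19; stream total = 1477.7 tonne/day.
After stage 2: water left = (1−0.239)×398.19 = 303.02; final concentrate = 1382.5 tonne/day.

1383 tonne/day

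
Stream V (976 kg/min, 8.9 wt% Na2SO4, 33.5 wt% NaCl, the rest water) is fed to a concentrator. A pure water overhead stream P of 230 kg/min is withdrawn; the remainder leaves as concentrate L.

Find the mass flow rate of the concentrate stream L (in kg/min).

Concentrate = 976 − 230 = 746 kg/min.

746 kg/min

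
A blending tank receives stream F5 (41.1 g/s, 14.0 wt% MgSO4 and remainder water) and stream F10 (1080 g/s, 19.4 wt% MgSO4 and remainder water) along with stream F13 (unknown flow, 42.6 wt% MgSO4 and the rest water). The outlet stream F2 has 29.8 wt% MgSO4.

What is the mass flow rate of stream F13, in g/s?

928.2 g/s

Let F13 be the unknown flow. Total out = 1121.1 + F13.
MgSO4 balance: 215.27 + 0.426·F13 = 0.298·(1121.1 + F13)
(0.426 − 0.298)·F13 = 0.298×1121.1 − 215.27 = 118.81
F13 = 118.81 / 0.128 = 928.23 g/s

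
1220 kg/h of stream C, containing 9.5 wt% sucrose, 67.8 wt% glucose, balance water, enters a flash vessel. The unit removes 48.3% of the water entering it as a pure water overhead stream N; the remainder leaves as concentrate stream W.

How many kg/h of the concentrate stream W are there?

water entering = 1220×0.227 = 276.94 kg/h; overhead removed = 0.483×276.94 = 133.76 kg/h.
Concentrate = 1220 − 133.76 = 1086.2 kg/h.

1086 kg/h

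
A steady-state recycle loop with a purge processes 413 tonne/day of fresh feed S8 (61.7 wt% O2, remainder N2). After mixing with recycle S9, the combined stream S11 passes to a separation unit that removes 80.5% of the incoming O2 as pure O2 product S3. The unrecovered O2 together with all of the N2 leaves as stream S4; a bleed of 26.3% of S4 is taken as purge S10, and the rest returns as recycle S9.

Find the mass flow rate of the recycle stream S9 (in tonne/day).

N2 enters only via S8 and leaves only via the purge: 413×0.383 = 0.263×(N2 in S4), and the separation unit passes all N2, so N2 in S11 = N2 in S4 = 601.44 tonne/day.
O2 in S11: m_A = 413×0.617 + (1−0.263)·(1−0.805)·m_A, so m_A = 254.82/0.8563 = 297.59 tonne/day.
S4 = (1−0.805)×297.59 + 601.44 = 659.47 tonne/day.
Recycle S9 = (1−0.263)×659.47 = 486.03 tonne/day.

486 tonne/day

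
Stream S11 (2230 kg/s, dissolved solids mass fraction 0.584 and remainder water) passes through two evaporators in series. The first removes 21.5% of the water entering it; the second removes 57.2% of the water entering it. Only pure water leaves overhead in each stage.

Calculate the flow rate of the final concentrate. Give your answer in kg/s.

water in feed = 2230×0.416 = 927.68 kg/s.
After stage 1: water left = (1−0.215)×927.68 = 728.23; stream total = 2030.5 kg/s.
After stage 2: water left = (1−0.572)×728.23 = 311.68; final concentrate = 1614 kg/s.

1614 kg/s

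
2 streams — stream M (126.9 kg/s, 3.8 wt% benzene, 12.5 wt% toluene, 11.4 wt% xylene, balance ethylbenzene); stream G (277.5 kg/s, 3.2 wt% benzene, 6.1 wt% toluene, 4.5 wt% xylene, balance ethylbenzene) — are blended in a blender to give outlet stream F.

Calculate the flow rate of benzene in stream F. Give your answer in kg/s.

13.7 kg/s

benzene out = benzene in = 126.9×0.038 + 277.5×0.032 = 13.702 kg/s.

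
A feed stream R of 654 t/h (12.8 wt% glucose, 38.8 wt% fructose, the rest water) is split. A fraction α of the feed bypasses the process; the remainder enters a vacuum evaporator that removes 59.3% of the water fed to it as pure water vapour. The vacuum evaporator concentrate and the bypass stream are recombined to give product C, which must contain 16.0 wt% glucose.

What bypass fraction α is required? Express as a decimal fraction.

All 654×0.128 = 83.712 t/h of glucose reaches C, so C = 83.712/0.160 = 523.2 t/h and vapour = 130.8 t/h.
The evaporator receives (1−α)·654 of feed at 0.484 water and removes 0.593 of that water:
0.593×0.484×(1−α)×654 = 130.8
(1−α) = 130.8/187.71 = 0.6968;  α = 0.3032.

0.303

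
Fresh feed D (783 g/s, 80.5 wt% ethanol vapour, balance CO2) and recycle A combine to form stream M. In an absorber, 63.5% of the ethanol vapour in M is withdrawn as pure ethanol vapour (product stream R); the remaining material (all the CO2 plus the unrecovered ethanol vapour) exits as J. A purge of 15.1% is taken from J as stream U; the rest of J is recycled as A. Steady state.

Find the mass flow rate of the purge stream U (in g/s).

203 g/s

CO2 enters only via D and leaves only via the purge: 783×0.195 = 0.151×(CO2 in J), and the absorber passes all CO2, so CO2 in M = CO2 in J = 1011.2 g/s.
ethanol vapour in M: m_A = 783×0.805 + (1−0.151)·(1−0.635)·m_A, so m_A = 630.32/0.6901 = 913.35 g/s.
J = (1−0.635)×913.35 + 1011.2 = 1344.5 g/s.
Purge U = 0.151×1344.5 = 203.02 g/s.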